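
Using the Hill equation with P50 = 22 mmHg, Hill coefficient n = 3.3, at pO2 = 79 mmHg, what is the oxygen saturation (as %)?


Y = pO2^n / (P50^n + pO2^n)
Y = 79^3.3 / (22^3.3 + 79^3.3)
Y = 98.55%

98.55%


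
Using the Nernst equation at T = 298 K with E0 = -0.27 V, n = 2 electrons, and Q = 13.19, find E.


E = E0 - (RT/nF) * ln(Q)
E = -0.27 - (8.314 * 298 / (2 * 96485)) * ln(13.19)
E = -0.3031 V

-0.3031 V


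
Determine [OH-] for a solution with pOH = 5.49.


[OH-] = 10^(-pOH)
[OH-] = 10^(-5.49)
[OH-] = 3.236e-06 M

3.236e-06 M


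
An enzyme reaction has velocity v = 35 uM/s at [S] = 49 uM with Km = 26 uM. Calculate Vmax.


Vmax = v * (Km + [S]) / [S]
Vmax = 35 * (26 + 49) / 49
Vmax = 53.5714 uM/s

53.5714 uM/s


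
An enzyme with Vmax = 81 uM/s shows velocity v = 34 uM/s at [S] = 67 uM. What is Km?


Km = [S] * (Vmax - v) / v
Km = 67 * (81 - 34) / 34
Km = 92.6176 uM

92.6176 uM


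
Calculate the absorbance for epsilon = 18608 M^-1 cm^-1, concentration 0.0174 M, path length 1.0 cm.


A = epsilon * c * l
A = 18608 * 0.0174 * 1.0
A = 323.7792

323.7792


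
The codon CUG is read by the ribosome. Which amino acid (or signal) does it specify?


Standard genetic code lookup.
Codon CUG -> Leu

Leu


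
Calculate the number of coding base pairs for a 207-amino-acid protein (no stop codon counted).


Each amino acid = 1 codon = 3 bp
bp = 207 * 3 = 621 bp

621 bp


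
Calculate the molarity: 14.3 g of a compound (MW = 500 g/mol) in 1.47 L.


C = (mass / MW) / volume
C = (14.3 / 500) / 1.47
C = 0.0195 M

0.0195 M


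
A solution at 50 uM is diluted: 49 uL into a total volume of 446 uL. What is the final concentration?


C2 = C1 * V1 / V2
C2 = 50 * 49 / 446
C2 = 5.4933 uM

5.4933 uM


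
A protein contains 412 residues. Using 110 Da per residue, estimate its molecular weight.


MW = n_residues * 110 Da
MW = 412 * 110
MW = 45320 Da

45320 Da


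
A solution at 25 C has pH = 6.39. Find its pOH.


pOH = 14 - pH
pOH = 14 - 6.39
pOH = 7.61

7.61


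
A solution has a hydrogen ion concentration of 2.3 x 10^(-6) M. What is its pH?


pH = -log10([H+])
pH = -log10(2.3 x 10^(-6))
pH = 5.6383

5.6383


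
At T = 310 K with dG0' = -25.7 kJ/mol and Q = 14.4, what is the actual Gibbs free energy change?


dG = dG0' + RT * ln(Q) / 1000
dG = -25.7 + 8.314 * 310 * ln(14.4) / 1000
dG = -18.8256 kJ/mol

-18.8256 kJ/mol


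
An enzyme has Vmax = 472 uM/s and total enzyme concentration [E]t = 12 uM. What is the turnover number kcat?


kcat = Vmax / [E]t
kcat = 472 / 12
kcat = 39.3333 s^-1

39.3333 s^-1


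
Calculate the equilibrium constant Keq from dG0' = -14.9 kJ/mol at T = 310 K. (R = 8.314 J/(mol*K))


Keq = exp(-dG0 * 1000 / (R * T))
Keq = exp(-(-14.9) * 1000 / (8.314 * 310))
Keq = 324.1331

324.1331


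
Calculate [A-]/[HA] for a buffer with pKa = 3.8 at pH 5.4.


[A-]/[HA] = 10^(pH - pKa)
= 10^(5.4 - 3.8)
= 39.8107

39.8107


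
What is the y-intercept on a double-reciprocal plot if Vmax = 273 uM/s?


y-intercept = 1/Vmax
= 1/273
= 0.0037 s/uM

0.0037 s/uM


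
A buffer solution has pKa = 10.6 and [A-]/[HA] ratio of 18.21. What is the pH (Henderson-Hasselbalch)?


pH = pKa + log10([A-]/[HA])
pH = 10.6 + log10(18.21)
pH = 11.8603

11.8603


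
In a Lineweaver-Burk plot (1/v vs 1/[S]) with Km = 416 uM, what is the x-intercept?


x-intercept = -1/Km
= -1/416
= -0.0024 1/uM

-0.0024 1/uM


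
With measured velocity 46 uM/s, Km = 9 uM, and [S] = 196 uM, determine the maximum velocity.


Vmax = v * (Km + [S]) / [S]
Vmax = 46 * (9 + 196) / 196
Vmax = 48.1122 uM/s

48.1122 uM/s


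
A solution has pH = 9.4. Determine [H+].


[H+] = 10^(-pH)
[H+] = 10^(-9.4)
[H+] = 3.981e-10 M

3.981e-10 M


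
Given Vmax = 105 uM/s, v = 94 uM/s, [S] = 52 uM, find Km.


Km = [S] * (Vmax - v) / v
Km = 52 * (105 - 94) / 94
Km = 6.0851 uM

6.0851 uM


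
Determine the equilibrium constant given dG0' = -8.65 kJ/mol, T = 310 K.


Keq = exp(-dG0 * 1000 / (R * T))
Keq = exp(-(-8.65) * 1000 / (8.314 * 310))
Keq = 28.6792

28.6792


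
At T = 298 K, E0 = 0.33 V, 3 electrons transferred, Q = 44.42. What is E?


E = E0 - (RT/nF) * ln(Q)
E = 0.33 - (8.314 * 298 / (3 * 96485)) * ln(44.42)
E = 0.2975 V

0.2975 V


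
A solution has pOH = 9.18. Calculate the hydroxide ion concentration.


[OH-] = 10^(-pOH)
[OH-] = 10^(-9.18)
[OH-] = 6.607e-10 M

6.607e-10 M


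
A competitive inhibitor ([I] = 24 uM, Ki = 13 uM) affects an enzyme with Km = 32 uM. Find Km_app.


Km_app = Km * (1 + [I]/Ki)
Km_app = 32 * (1 + 24/13)
Km_app = 91.0769 uM

91.0769 uM


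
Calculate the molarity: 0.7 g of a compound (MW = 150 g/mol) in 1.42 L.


C = (mass / MW) / volume
C = (0.7 / 150) / 1.42
C = 0.0033 M

0.0033 M


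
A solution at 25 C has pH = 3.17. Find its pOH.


pOH = 14 - pH
pOH = 14 - 3.17
pOH = 10.83

10.83


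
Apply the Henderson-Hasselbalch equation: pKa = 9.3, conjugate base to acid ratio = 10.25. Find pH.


pH = pKa + log10([A-]/[HA])
pH = 9.3 + log10(10.25)
pH = 10.3107

10.3107


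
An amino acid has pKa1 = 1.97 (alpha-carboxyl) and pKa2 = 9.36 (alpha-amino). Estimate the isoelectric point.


pI = (pKa1 + pKa2) / 2
pI = (1.97 + 9.36) / 2
pI = 5.665

5.665


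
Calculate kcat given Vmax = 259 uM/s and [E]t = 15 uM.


kcat = Vmax / [E]t
kcat = 259 / 15
kcat = 17.2667 s^-1

17.2667 s^-1


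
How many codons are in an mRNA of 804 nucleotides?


codons = nucleotides / 3
codons = 804 / 3 = 268

268


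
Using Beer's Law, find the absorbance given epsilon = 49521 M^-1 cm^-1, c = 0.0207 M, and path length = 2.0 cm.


A = epsilon * c * l
A = 49521 * 0.0207 * 2.0
A = 2050.1694

2050.1694


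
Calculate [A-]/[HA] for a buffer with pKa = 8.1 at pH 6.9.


[A-]/[HA] = 10^(pH - pKa)
= 10^(6.9 - 8.1)
= 0.0631

0.0631


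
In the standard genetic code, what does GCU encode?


Standard genetic code lookup.
Codon GCU -> Ala

Ala


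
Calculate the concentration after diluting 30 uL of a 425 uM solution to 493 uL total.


C2 = C1 * V1 / V2
C2 = 425 * 30 / 493
C2 = 25.8621 uM

25.8621 uM


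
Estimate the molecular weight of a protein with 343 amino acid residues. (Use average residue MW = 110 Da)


MW = n_residues * 110 Da
MW = 343 * 110
MW = 37730 Da

37730 Da


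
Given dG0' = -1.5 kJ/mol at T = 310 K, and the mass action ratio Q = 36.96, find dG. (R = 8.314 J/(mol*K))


dG = dG0' + RT * ln(Q) / 1000
dG = -1.5 + 8.314 * 310 * ln(36.96) / 1000
dG = 7.8038 kJ/mol

7.8038 kJ/mol


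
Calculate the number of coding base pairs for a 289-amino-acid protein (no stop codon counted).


Each amino acid = 1 codon = 3 bp
bp = 289 * 3 = 867 bp

867 bp


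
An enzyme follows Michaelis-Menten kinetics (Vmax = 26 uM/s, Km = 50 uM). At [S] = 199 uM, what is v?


v = Vmax * [S] / (Km + [S])
v = 26 * 199 / (50 + 199)
v = 20.7791 uM/s

20.7791 uM/s


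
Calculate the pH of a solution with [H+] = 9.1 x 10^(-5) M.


pH = -log10([H+])
pH = -log10(9.1 x 10^(-5))
pH = 4.041

4.041


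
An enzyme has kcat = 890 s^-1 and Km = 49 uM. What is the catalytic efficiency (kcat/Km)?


Catalytic efficiency = kcat / Km
= 890 / 49
= 18.1633 uM^-1*s^-1

18.1633 uM^-1*s^-1


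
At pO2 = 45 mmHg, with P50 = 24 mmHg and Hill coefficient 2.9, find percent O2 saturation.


Y = pO2^n / (P50^n + pO2^n)
Y = 45^2.9 / (24^2.9 + 45^2.9)
Y = 86.09%

86.09%


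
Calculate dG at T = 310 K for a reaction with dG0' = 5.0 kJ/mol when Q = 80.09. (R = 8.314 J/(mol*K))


dG = dG0' + RT * ln(Q) / 1000
dG = 5.0 + 8.314 * 310 * ln(80.09) / 1000
dG = 16.2969 kJ/mol

16.2969 kJ/mol


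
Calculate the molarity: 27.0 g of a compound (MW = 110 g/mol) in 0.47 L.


C = (mass / MW) / volume
C = (27.0 / 110) / 0.47
C = 0.5222 M

0.5222 M


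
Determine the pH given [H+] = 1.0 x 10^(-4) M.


pH = -log10([H+])
pH = -log10(1.0 x 10^(-4))
pH = 4.0

4.0


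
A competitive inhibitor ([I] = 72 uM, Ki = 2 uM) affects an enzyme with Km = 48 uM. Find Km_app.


Km_app = Km * (1 + [I]/Ki)
Km_app = 48 * (1 + 72/2)
Km_app = 1776.0 uM

1776.0 uM


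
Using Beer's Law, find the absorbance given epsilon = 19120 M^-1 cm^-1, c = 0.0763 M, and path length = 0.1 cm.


A = epsilon * c * l
A = 19120 * 0.0763 * 0.1
A = 145.8856

145.8856


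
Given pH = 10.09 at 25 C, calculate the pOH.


pOH = 14 - pH
pOH = 14 - 10.09
pOH = 3.91

3.91


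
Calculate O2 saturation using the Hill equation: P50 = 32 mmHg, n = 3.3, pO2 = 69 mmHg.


Y = pO2^n / (P50^n + pO2^n)
Y = 69^3.3 / (32^3.3 + 69^3.3)
Y = 92.66%

92.66%


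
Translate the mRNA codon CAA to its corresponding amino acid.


Standard genetic code lookup.
Codon CAA -> Gln

Gln


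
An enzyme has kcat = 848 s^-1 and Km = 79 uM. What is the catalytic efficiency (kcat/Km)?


Catalytic efficiency = kcat / Km
= 848 / 79
= 10.7342 uM^-1*s^-1

10.7342 uM^-1*s^-1


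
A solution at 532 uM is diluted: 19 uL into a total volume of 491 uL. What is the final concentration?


C2 = C1 * V1 / V2
C2 = 532 * 19 / 491
C2 = 20.5866 uM

20.5866 uM


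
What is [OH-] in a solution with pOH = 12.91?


[OH-] = 10^(-pOH)
[OH-] = 10^(-12.91)
[OH-] = 1.230e-13 M

1.230e-13 M


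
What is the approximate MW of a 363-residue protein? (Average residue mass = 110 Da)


MW = n_residues * 110 Da
MW = 363 * 110
MW = 39930 Da

39930 Da


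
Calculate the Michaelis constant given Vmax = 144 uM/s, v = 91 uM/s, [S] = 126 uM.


Km = [S] * (Vmax - v) / v
Km = 126 * (144 - 91) / 91
Km = 73.3846 uM

73.3846 uM


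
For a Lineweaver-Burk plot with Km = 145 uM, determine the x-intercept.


x-intercept = -1/Km
= -1/145
= -0.0069 1/uM

-0.0069 1/uM


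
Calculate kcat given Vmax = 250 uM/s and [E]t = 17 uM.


kcat = Vmax / [E]t
kcat = 250 / 17
kcat = 14.7059 s^-1

14.7059 s^-1


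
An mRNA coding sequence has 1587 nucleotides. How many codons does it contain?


codons = nucleotides / 3
codons = 1587 / 3 = 529

529


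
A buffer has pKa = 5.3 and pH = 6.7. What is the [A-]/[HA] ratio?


[A-]/[HA] = 10^(pH - pKa)
= 10^(6.7 - 5.3)
= 25.1189

25.1189


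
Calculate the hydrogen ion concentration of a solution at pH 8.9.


[H+] = 10^(-pH)
[H+] = 10^(-8.9)
[H+] = 1.259e-09 M

1.259e-09 M


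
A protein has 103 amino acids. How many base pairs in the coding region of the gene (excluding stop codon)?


Each amino acid = 1 codon = 3 bp
bp = 103 * 3 = 309 bp

309 bp


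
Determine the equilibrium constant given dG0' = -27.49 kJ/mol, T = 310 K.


Keq = exp(-dG0 * 1000 / (R * T))
Keq = exp(-(-27.49) * 1000 / (8.314 * 310))
Keq = 42874.6287

42874.6287


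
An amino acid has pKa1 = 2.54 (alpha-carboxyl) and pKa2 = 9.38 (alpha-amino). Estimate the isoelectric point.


pI = (pKa1 + pKa2) / 2
pI = (2.54 + 9.38) / 2
pI = 5.96

5.96


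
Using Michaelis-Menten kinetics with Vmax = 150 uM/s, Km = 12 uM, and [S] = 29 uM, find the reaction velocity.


v = Vmax * [S] / (Km + [S])
v = 150 * 29 / (12 + 29)
v = 106.0976 uM/s

106.0976 uM/s


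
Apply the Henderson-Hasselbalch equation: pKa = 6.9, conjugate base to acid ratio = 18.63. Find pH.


pH = pKa + log10([A-]/[HA])
pH = 6.9 + log10(18.63)
pH = 8.1702

8.1702


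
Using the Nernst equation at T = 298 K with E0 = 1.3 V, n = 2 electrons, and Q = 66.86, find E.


E = E0 - (RT/nF) * ln(Q)
E = 1.3 - (8.314 * 298 / (2 * 96485)) * ln(66.86)
E = 1.246 V

1.246 V


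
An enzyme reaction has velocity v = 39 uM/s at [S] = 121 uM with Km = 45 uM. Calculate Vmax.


Vmax = v * (Km + [S]) / [S]
Vmax = 39 * (45 + 121) / 121
Vmax = 53.5041 uM/s

53.5041 uM/s


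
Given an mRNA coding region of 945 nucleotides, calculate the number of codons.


codons = nucleotides / 3
codons = 945 / 3 = 315

315


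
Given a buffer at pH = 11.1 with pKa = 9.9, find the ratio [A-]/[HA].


[A-]/[HA] = 10^(pH - pKa)
= 10^(11.1 - 9.9)
= 15.8489

15.8489


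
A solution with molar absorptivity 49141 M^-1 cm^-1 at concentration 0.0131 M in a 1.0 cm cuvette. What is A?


A = epsilon * c * l
A = 49141 * 0.0131 * 1.0
A = 643.7471

643.7471


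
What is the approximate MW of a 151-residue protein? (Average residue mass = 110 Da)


MW = n_residues * 110 Da
MW = 151 * 110
MW = 16610 Da

16610 Da


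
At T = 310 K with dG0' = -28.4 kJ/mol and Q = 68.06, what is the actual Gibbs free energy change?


dG = dG0' + RT * ln(Q) / 1000
dG = -28.4 + 8.314 * 310 * ln(68.06) / 1000
dG = -17.5226 kJ/mol

-17.5226 kJ/mol


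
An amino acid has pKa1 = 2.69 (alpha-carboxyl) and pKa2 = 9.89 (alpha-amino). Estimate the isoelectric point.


pI = (pKa1 + pKa2) / 2
pI = (2.69 + 9.89) / 2
pI = 6.29

6.29


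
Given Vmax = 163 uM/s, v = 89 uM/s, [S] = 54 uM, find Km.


Km = [S] * (Vmax - v) / v
Km = 54 * (163 - 89) / 89
Km = 44.8989 uM

44.8989 uM


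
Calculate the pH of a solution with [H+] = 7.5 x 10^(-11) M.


pH = -log10([H+])
pH = -log10(7.5 x 10^(-11))
pH = 10.1249

10.1249


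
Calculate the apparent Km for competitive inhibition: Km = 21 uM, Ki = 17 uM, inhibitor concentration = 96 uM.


Km_app = Km * (1 + [I]/Ki)
Km_app = 21 * (1 + 96/17)
Km_app = 139.5882 uM

139.5882 uM


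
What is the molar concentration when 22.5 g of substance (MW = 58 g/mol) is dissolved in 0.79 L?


C = (mass / MW) / volume
C = (22.5 / 58) / 0.79
C = 0.4911 M

0.4911 M


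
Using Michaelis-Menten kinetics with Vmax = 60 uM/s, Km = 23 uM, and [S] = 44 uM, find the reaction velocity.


v = Vmax * [S] / (Km + [S])
v = 60 * 44 / (23 + 44)
v = 39.403 uM/s

39.403 uM/s


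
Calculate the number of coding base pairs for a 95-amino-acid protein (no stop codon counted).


Each amino acid = 1 codon = 3 bp
bp = 95 * 3 = 285 bp

285 bp


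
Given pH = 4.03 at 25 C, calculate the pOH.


pOH = 14 - pH
pOH = 14 - 4.03
pOH = 9.97

9.97


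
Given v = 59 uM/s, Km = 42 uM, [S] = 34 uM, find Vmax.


Vmax = v * (Km + [S]) / [S]
Vmax = 59 * (42 + 34) / 34
Vmax = 131.8824 uM/s

131.8824 uM/s


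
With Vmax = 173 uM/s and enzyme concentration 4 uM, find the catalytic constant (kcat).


kcat = Vmax / [E]t
kcat = 173 / 4
kcat = 43.25 s^-1

43.25 s^-1


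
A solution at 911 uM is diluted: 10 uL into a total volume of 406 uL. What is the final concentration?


C2 = C1 * V1 / V2
C2 = 911 * 10 / 406
C2 = 22.4384 uM

22.4384 uM


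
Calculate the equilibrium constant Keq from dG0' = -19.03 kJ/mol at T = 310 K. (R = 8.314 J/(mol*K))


Keq = exp(-dG0 * 1000 / (R * T))
Keq = exp(-(-19.03) * 1000 / (8.314 * 310))
Keq = 1609.3434

1609.3434


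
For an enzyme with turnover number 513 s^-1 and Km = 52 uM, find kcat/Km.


Catalytic efficiency = kcat / Km
= 513 / 52
= 9.8654 uM^-1*s^-1

9.8654 uM^-1*s^-1


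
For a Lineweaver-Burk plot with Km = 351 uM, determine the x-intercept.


x-intercept = -1/Km
= -1/351
= -0.0028 1/uM

-0.0028 1/uM


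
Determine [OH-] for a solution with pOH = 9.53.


[OH-] = 10^(-pOH)
[OH-] = 10^(-9.53)
[OH-] = 2.951e-10 M

2.951e-10 M


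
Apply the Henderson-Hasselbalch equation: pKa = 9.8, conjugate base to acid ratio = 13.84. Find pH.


pH = pKa + log10([A-]/[HA])
pH = 9.8 + log10(13.84)
pH = 10.9411

10.9411


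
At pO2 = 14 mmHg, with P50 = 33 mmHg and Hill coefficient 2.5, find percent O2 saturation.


Y = pO2^n / (P50^n + pO2^n)
Y = 14^2.5 / (33^2.5 + 14^2.5)
Y = 10.49%

10.49%


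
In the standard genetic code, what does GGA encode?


Standard genetic code lookup.
Codon GGA -> Gly

Gly


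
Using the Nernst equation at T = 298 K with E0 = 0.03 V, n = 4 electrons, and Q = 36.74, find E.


E = E0 - (RT/nF) * ln(Q)
E = 0.03 - (8.314 * 298 / (4 * 96485)) * ln(36.74)
E = 0.0069 V

0.0069 V


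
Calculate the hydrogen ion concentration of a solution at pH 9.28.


[H+] = 10^(-pH)
[H+] = 10^(-9.28)
[H+] = 5.248e-10 M

5.248e-10 M


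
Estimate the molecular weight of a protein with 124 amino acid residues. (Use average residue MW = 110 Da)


MW = n_residues * 110 Da
MW = 124 * 110
MW = 13640 Da

13640 Da


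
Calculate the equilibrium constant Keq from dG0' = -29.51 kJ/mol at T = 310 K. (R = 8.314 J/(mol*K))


Keq = exp(-dG0 * 1000 / (R * T))
Keq = exp(-(-29.51) * 1000 / (8.314 * 310))
Keq = 93881.5648

93881.5648


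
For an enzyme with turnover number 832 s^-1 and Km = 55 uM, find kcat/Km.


Catalytic efficiency = kcat / Km
= 832 / 55
= 15.1273 uM^-1*s^-1

15.1273 uM^-1*s^-1


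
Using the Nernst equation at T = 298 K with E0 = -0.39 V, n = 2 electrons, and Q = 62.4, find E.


E = E0 - (RT/nF) * ln(Q)
E = -0.39 - (8.314 * 298 / (2 * 96485)) * ln(62.4)
E = -0.4431 V

-0.4431 V


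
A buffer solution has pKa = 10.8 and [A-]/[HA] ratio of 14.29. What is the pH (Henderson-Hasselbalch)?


pH = pKa + log10([A-]/[HA])
pH = 10.8 + log10(14.29)
pH = 11.955

11.955


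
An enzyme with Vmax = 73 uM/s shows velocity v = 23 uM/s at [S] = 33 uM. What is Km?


Km = [S] * (Vmax - v) / v
Km = 33 * (73 - 23) / 23
Km = 71.7391 uM

71.7391 uM


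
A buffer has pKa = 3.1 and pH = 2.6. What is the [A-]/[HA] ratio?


[A-]/[HA] = 10^(pH - pKa)
= 10^(2.6 - 3.1)
= 0.3162

0.3162


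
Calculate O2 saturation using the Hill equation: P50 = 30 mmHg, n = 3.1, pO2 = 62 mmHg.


Y = pO2^n / (P50^n + pO2^n)
Y = 62^3.1 / (30^3.1 + 62^3.1)
Y = 90.47%

90.47%


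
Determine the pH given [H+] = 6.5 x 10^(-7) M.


pH = -log10([H+])
pH = -log10(6.5 x 10^(-7))
pH = 6.1871

6.1871


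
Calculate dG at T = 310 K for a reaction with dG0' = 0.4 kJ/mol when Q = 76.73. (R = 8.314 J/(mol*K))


dG = dG0' + RT * ln(Q) / 1000
dG = 0.4 + 8.314 * 310 * ln(76.73) / 1000
dG = 11.5864 kJ/mol

11.5864 kJ/mol


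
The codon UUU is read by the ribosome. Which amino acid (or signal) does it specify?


Standard genetic code lookup.
Codon UUU -> Phe

Phe


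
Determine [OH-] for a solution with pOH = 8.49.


[OH-] = 10^(-pOH)
[OH-] = 10^(-8.49)
[OH-] = 3.236e-09 M

3.236e-09 M


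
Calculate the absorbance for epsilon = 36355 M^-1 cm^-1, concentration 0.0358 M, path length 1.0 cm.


A = epsilon * c * l
A = 36355 * 0.0358 * 1.0
A = 1301.509

1301.509


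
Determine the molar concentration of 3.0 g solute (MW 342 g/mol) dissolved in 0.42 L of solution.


C = (mass / MW) / volume
C = (3.0 / 342) / 0.42
C = 0.0209 M

0.0209 M


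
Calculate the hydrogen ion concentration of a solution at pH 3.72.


[H+] = 10^(-pH)
[H+] = 10^(-3.72)
[H+] = 1.905e-04 M

1.905e-04 M


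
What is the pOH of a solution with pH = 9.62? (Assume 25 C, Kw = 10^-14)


pOH = 14 - pH
pOH = 14 - 9.62
pOH = 4.38

4.38


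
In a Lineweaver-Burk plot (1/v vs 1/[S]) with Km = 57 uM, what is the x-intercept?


x-intercept = -1/Km
= -1/57
= -0.0175 1/uM

-0.0175 1/uM


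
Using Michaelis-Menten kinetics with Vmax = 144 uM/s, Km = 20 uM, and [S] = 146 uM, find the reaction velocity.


v = Vmax * [S] / (Km + [S])
v = 144 * 146 / (20 + 146)
v = 126.6506 uM/s

126.6506 uM/s


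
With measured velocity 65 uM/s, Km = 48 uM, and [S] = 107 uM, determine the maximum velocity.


Vmax = v * (Km + [S]) / [S]
Vmax = 65 * (48 + 107) / 107
Vmax = 94.1589 uM/s

94.1589 uM/s


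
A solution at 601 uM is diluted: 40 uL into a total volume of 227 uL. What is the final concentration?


C2 = C1 * V1 / V2
C2 = 601 * 40 / 227
C2 = 105.9031 uM

105.9031 uM


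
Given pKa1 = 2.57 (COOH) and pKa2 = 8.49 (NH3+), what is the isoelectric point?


pI = (pKa1 + pKa2) / 2
pI = (2.57 + 8.49) / 2
pI = 5.53

5.53


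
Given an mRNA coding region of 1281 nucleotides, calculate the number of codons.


codons = nucleotides / 3
codons = 1281 / 3 = 427

427


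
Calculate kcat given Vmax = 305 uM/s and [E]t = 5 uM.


kcat = Vmax / [E]t
kcat = 305 / 5
kcat = 61.0 s^-1

61.0 s^-1


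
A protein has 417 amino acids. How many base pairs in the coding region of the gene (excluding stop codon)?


Each amino acid = 1 codon = 3 bp
bp = 417 * 3 = 1251 bp

1251 bp


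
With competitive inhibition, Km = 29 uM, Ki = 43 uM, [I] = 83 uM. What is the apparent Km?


Km_app = Km * (1 + [I]/Ki)
Km_app = 29 * (1 + 83/43)
Km_app = 84.9767 uM

84.9767 uM


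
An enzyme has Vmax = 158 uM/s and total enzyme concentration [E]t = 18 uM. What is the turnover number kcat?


kcat = Vmax / [E]t
kcat = 158 / 18
kcat = 8.7778 s^-1

8.7778 s^-1


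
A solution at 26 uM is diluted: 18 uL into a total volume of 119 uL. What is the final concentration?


C2 = C1 * V1 / V2
C2 = 26 * 18 / 119
C2 = 3.9328 uM

3.9328 uM


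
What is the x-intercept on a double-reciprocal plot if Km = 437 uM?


x-intercept = -1/Km
= -1/437
= -0.0023 1/uM

-0.0023 1/uM


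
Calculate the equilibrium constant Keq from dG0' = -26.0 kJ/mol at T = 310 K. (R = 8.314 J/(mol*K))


Keq = exp(-dG0 * 1000 / (R * T))
Keq = exp(-(-26.0) * 1000 / (8.314 * 310))
Keq = 24050.7174

24050.7174


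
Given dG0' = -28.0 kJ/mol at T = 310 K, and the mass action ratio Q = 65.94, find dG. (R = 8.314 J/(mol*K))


dG = dG0' + RT * ln(Q) / 1000
dG = -28.0 + 8.314 * 310 * ln(65.94) / 1000
dG = -17.2042 kJ/mol

-17.2042 kJ/mol


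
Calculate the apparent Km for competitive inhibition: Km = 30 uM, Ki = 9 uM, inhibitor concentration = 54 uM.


Km_app = Km * (1 + [I]/Ki)
Km_app = 30 * (1 + 54/9)
Km_app = 210.0 uM

210.0 uM


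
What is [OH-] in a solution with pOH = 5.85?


[OH-] = 10^(-pOH)
[OH-] = 10^(-5.85)
[OH-] = 1.413e-06 M

1.413e-06 M


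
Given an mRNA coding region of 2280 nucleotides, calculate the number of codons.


codons = nucleotides / 3
codons = 2280 / 3 = 760

760


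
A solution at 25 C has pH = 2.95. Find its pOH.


pOH = 14 - pH
pOH = 14 - 2.95
pOH = 11.05

11.05


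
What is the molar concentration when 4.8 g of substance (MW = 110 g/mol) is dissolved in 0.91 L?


C = (mass / MW) / volume
C = (4.8 / 110) / 0.91
C = 0.048 M

0.048 M


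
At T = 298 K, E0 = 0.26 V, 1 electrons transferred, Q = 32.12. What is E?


E = E0 - (RT/nF) * ln(Q)
E = 0.26 - (8.314 * 298 / (1 * 96485)) * ln(32.12)
E = 0.1709 V

0.1709 V


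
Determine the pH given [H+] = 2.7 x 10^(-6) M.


pH = -log10([H+])
pH = -log10(2.7 x 10^(-6))
pH = 5.5686

5.5686


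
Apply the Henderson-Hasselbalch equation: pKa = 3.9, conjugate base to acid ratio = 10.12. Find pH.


pH = pKa + log10([A-]/[HA])
pH = 3.9 + log10(10.12)
pH = 4.9052

4.9052


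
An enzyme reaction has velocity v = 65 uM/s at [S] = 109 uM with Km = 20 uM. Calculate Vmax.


Vmax = v * (Km + [S]) / [S]
Vmax = 65 * (20 + 109) / 109
Vmax = 76.9266 uM/s

76.9266 uM/s


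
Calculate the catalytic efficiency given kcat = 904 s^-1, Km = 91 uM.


Catalytic efficiency = kcat / Km
= 904 / 91
= 9.9341 uM^-1*s^-1

9.9341 uM^-1*s^-1


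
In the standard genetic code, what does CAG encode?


Standard genetic code lookup.
Codon CAG -> Gln

Gln


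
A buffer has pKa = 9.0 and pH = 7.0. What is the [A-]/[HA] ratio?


[A-]/[HA] = 10^(pH - pKa)
= 10^(7.0 - 9.0)
= 0.01

0.01


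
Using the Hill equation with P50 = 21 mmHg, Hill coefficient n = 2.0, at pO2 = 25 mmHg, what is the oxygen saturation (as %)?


Y = pO2^n / (P50^n + pO2^n)
Y = 25^2.0 / (21^2.0 + 25^2.0)
Y = 58.63%

58.63%


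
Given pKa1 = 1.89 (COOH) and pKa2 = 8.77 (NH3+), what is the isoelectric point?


pI = (pKa1 + pKa2) / 2
pI = (1.89 + 8.77) / 2
pI = 5.33

5.33


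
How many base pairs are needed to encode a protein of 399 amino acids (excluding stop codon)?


Each amino acid = 1 codon = 3 bp
bp = 399 * 3 = 1197 bp

1197 bp


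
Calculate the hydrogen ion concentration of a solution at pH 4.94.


[H+] = 10^(-pH)
[H+] = 10^(-4.94)
[H+] = 1.148e-05 M

1.148e-05 M


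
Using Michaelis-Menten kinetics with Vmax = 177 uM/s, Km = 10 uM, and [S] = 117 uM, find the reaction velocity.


v = Vmax * [S] / (Km + [S])
v = 177 * 117 / (10 + 117)
v = 163.063 uM/s

163.063 uM/s


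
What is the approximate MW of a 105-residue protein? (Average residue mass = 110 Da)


MW = n_residues * 110 Da
MW = 105 * 110
MW = 11550 Da

11550 Da


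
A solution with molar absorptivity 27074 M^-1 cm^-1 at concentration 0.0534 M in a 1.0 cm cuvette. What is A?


A = epsilon * c * l
A = 27074 * 0.0534 * 1.0
A = 1445.7516

1445.7516


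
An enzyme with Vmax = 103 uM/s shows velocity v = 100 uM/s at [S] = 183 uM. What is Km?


Km = [S] * (Vmax - v) / v
Km = 183 * (103 - 100) / 100
Km = 5.49 uM

5.49 uM


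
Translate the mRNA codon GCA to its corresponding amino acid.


Standard genetic code lookup.
Codon GCA -> Ala

Ala


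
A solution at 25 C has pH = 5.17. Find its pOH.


pOH = 14 - pH
pOH = 14 - 5.17
pOH = 8.83

8.83


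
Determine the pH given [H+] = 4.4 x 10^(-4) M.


pH = -log10([H+])
pH = -log10(4.4 x 10^(-4))
pH = 3.3565

3.3565


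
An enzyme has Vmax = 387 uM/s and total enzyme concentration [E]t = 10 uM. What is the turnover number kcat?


kcat = Vmax / [E]t
kcat = 387 / 10
kcat = 38.7 s^-1

38.7 s^-1


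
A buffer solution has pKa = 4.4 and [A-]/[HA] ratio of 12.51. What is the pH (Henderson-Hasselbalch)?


pH = pKa + log10([A-]/[HA])
pH = 4.4 + log10(12.51)
pH = 5.4973

5.4973


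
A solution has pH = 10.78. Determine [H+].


[H+] = 10^(-pH)
[H+] = 10^(-10.78)
[H+] = 1.660e-11 M

1.660e-11 M


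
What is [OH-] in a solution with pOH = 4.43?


[OH-] = 10^(-pOH)
[OH-] = 10^(-4.43)
[OH-] = 3.715e-05 M

3.715e-05 M


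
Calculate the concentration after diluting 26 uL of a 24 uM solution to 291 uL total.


C2 = C1 * V1 / V2
C2 = 24 * 26 / 291
C2 = 2.1443 uM

2.1443 uM


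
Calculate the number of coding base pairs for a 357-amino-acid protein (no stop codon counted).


Each amino acid = 1 codon = 3 bp
bp = 357 * 3 = 1071 bp

1071 bp


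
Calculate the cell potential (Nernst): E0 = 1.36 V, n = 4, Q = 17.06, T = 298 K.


E = E0 - (RT/nF) * ln(Q)
E = 1.36 - (8.314 * 298 / (4 * 96485)) * ln(17.06)
E = 1.3418 V

1.3418 V


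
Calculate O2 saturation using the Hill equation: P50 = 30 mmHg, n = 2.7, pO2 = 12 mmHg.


Y = pO2^n / (P50^n + pO2^n)
Y = 12^2.7 / (30^2.7 + 12^2.7)
Y = 7.77%

7.77%


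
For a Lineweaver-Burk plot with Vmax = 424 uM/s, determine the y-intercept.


y-intercept = 1/Vmax
= 1/424
= 0.0024 s/uM

0.0024 s/uM


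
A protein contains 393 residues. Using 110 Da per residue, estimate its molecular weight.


MW = n_residues * 110 Da
MW = 393 * 110
MW = 43230 Da

43230 Da


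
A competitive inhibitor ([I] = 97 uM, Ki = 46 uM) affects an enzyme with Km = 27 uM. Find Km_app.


Km_app = Km * (1 + [I]/Ki)
Km_app = 27 * (1 + 97/46)
Km_app = 83.9348 uM

83.9348 uM


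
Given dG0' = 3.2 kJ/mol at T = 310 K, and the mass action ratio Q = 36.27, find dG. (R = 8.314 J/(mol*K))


dG = dG0' + RT * ln(Q) / 1000
dG = 3.2 + 8.314 * 310 * ln(36.27) / 1000
dG = 12.4552 kJ/mol

12.4552 kJ/mol


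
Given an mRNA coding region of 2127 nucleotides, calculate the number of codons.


codons = nucleotides / 3
codons = 2127 / 3 = 709

709


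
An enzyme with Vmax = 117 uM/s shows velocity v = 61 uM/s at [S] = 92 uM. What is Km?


Km = [S] * (Vmax - v) / v
Km = 92 * (117 - 61) / 61
Km = 84.459 uM

84.459 uM


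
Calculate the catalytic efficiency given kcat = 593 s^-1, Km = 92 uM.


Catalytic efficiency = kcat / Km
= 593 / 92
= 6.4457 uM^-1*s^-1

6.4457 uM^-1*s^-1


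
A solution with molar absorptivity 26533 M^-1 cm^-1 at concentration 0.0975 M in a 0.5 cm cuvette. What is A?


A = epsilon * c * l
A = 26533 * 0.0975 * 0.5
A = 1293.4838

1293.4838


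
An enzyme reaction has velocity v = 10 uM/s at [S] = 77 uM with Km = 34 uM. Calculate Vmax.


Vmax = v * (Km + [S]) / [S]
Vmax = 10 * (34 + 77) / 77
Vmax = 14.4156 uM/s

14.4156 uM/s


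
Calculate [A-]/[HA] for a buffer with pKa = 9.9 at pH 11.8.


[A-]/[HA] = 10^(pH - pKa)
= 10^(11.8 - 9.9)
= 79.4328

79.4328


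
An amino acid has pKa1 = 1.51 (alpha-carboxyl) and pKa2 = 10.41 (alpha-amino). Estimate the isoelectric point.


pI = (pKa1 + pKa2) / 2
pI = (1.51 + 10.41) / 2
pI = 5.96

5.96


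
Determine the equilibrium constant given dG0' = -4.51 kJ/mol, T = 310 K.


Keq = exp(-dG0 * 1000 / (R * T))
Keq = exp(-(-4.51) * 1000 / (8.314 * 310))
Keq = 5.7538

5.7538


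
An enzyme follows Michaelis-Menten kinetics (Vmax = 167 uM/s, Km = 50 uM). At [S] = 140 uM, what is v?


v = Vmax * [S] / (Km + [S])
v = 167 * 140 / (50 + 140)
v = 123.0526 uM/s

123.0526 uM/s


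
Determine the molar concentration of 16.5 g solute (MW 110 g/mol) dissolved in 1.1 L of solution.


C = (mass / MW) / volume
C = (16.5 / 110) / 1.1
C = 0.1364 M

0.1364 M


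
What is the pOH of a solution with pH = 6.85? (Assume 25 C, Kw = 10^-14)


pOH = 14 - pH
pOH = 14 - 6.85
pOH = 7.15

7.15


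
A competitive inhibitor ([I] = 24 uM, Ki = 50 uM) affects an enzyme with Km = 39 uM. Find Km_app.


Km_app = Km * (1 + [I]/Ki)
Km_app = 39 * (1 + 24/50)
Km_app = 57.72 uM

57.72 uM


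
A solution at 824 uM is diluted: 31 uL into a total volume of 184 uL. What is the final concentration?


C2 = C1 * V1 / V2
C2 = 824 * 31 / 184
C2 = 138.8261 uM

138.8261 uM


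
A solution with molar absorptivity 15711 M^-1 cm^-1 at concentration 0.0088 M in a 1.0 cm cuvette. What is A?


A = epsilon * c * l
A = 15711 * 0.0088 * 1.0
A = 138.2568

138.2568


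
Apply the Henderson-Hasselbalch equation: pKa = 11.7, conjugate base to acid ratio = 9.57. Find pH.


pH = pKa + log10([A-]/[HA])
pH = 11.7 + log10(9.57)
pH = 12.6809

12.6809


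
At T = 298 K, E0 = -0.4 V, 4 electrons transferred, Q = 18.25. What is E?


E = E0 - (RT/nF) * ln(Q)
E = -0.4 - (8.314 * 298 / (4 * 96485)) * ln(18.25)
E = -0.4186 V

-0.4186 V


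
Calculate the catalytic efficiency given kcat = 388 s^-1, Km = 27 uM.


Catalytic efficiency = kcat / Km
= 388 / 27
= 14.3704 uM^-1*s^-1

14.3704 uM^-1*s^-1


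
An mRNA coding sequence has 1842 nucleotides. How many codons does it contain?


codons = nucleotides / 3
codons = 1842 / 3 = 614

614


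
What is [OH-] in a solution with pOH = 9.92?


[OH-] = 10^(-pOH)
[OH-] = 10^(-9.92)
[OH-] = 1.202e-10 M

1.202e-10 M


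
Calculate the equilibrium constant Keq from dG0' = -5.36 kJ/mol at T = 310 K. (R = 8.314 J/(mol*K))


Keq = exp(-dG0 * 1000 / (R * T))
Keq = exp(-(-5.36) * 1000 / (8.314 * 310))
Keq = 8.0018

8.0018


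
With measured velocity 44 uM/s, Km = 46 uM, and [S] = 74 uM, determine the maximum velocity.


Vmax = v * (Km + [S]) / [S]
Vmax = 44 * (46 + 74) / 74
Vmax = 71.3514 uM/s

71.3514 uM/s


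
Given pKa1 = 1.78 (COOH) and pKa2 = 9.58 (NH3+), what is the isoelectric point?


pI = (pKa1 + pKa2) / 2
pI = (1.78 + 9.58) / 2
pI = 5.68

5.68


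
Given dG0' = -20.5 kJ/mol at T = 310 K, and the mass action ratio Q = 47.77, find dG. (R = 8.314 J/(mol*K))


dG = dG0' + RT * ln(Q) / 1000
dG = -20.5 + 8.314 * 310 * ln(47.77) / 1000
dG = -10.535 kJ/mol

-10.535 kJ/mol


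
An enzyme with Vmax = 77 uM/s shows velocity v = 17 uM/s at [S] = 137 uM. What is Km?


Km = [S] * (Vmax - v) / v
Km = 137 * (77 - 17) / 17
Km = 483.5294 uM

483.5294 uM


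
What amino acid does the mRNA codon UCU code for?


Standard genetic code lookup.
Codon UCU -> Ser

Ser


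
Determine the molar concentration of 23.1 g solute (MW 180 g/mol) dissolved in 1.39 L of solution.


C = (mass / MW) / volume
C = (23.1 / 180) / 1.39
C = 0.0923 M

0.0923 M


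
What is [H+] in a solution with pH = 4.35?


[H+] = 10^(-pH)
[H+] = 10^(-4.35)
[H+] = 4.467e-05 M

4.467e-05 M


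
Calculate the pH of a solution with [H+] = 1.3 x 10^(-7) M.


pH = -log10([H+])
pH = -log10(1.3 x 10^(-7))
pH = 6.8861

6.8861


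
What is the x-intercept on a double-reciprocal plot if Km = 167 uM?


x-intercept = -1/Km
= -1/167
= -0.006 1/uM

-0.006 1/uM


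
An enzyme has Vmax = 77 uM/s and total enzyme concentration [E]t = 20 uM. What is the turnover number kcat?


kcat = Vmax / [E]t
kcat = 77 / 20
kcat = 3.85 s^-1

3.85 s^-1


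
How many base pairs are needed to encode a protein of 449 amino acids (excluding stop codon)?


Each amino acid = 1 codon = 3 bp
bp = 449 * 3 = 1347 bp

1347 bp


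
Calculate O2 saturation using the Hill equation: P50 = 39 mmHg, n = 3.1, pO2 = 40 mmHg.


Y = pO2^n / (P50^n + pO2^n)
Y = 40^3.1 / (39^3.1 + 40^3.1)
Y = 51.96%

51.96%


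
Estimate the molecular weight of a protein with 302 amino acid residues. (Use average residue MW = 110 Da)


MW = n_residues * 110 Da
MW = 302 * 110
MW = 33220 Da

33220 Da


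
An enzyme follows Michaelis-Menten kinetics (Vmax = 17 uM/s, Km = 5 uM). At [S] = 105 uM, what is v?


v = Vmax * [S] / (Km + [S])
v = 17 * 105 / (5 + 105)
v = 16.2273 uM/s

16.2273 uM/s


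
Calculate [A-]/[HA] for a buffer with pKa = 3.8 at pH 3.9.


[A-]/[HA] = 10^(pH - pKa)
= 10^(3.9 - 3.8)
= 1.2589

1.2589


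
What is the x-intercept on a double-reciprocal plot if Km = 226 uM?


x-intercept = -1/Km
= -1/226
= -0.0044 1/uM

-0.0044 1/uM


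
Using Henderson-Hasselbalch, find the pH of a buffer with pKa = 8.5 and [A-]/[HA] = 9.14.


pH = pKa + log10([A-]/[HA])
pH = 8.5 + log10(9.14)
pH = 9.4609

9.4609


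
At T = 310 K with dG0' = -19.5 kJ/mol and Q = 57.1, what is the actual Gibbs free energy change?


dG = dG0' + RT * ln(Q) / 1000
dG = -19.5 + 8.314 * 310 * ln(57.1) / 1000
dG = -9.0752 kJ/mol

-9.0752 kJ/mol


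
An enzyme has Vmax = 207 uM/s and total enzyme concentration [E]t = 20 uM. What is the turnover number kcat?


kcat = Vmax / [E]t
kcat = 207 / 20
kcat = 10.35 s^-1

10.35 s^-1


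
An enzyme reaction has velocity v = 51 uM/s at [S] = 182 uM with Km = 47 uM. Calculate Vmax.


Vmax = v * (Km + [S]) / [S]
Vmax = 51 * (47 + 182) / 182
Vmax = 64.1703 uM/s

64.1703 uM/s


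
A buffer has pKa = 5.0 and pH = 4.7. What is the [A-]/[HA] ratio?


[A-]/[HA] = 10^(pH - pKa)
= 10^(4.7 - 5.0)
= 0.5012

0.5012


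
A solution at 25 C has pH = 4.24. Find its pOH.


pOH = 14 - pH
pOH = 14 - 4.24
pOH = 9.76

9.76


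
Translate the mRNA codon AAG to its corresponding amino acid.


Standard genetic code lookup.
Codon AAG -> Lys

Lys


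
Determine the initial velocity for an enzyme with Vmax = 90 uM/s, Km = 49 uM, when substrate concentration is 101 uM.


v = Vmax * [S] / (Km + [S])
v = 90 * 101 / (49 + 101)
v = 60.6 uM/s

60.6 uM/s


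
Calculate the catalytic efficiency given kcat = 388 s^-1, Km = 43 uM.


Catalytic efficiency = kcat / Km
= 388 / 43
= 9.0233 uM^-1*s^-1

9.0233 uM^-1*s^-1


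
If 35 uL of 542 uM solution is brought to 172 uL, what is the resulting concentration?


C2 = C1 * V1 / V2
C2 = 542 * 35 / 172
C2 = 110.2907 uM

110.2907 uM


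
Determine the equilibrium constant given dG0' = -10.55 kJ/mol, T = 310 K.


Keq = exp(-dG0 * 1000 / (R * T))
Keq = exp(-(-10.55) * 1000 / (8.314 * 310))
Keq = 59.9414

59.9414


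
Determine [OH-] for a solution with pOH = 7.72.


[OH-] = 10^(-pOH)
[OH-] = 10^(-7.72)
[OH-] = 1.905e-08 M

1.905e-08 M


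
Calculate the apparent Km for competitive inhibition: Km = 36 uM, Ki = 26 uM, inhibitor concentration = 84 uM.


Km_app = Km * (1 + [I]/Ki)
Km_app = 36 * (1 + 84/26)
Km_app = 152.3077 uM

152.3077 uM


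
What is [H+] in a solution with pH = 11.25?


[H+] = 10^(-pH)
[H+] = 10^(-11.25)
[H+] = 5.623e-12 M

5.623e-12 M


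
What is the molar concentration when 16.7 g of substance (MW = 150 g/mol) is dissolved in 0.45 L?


C = (mass / MW) / volume
C = (16.7 / 150) / 0.45
C = 0.2474 M

0.2474 M


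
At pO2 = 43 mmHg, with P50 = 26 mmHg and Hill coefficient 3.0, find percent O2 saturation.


Y = pO2^n / (P50^n + pO2^n)
Y = 43^3.0 / (26^3.0 + 43^3.0)
Y = 81.9%

81.9%


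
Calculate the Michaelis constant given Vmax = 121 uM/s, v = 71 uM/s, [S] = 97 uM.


Km = [S] * (Vmax - v) / v
Km = 97 * (121 - 71) / 71
Km = 68.3099 uM

68.3099 uM


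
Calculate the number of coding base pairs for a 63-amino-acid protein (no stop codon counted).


Each amino acid = 1 codon = 3 bp
bp = 63 * 3 = 189 bp

189 bp


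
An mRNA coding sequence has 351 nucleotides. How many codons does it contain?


codons = nucleotides / 3
codons = 351 / 3 = 117

117


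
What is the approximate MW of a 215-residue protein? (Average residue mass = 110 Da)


MW = n_residues * 110 Da
MW = 215 * 110
MW = 23650 Da

23650 Da


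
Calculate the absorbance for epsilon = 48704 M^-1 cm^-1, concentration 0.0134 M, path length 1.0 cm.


A = epsilon * c * l
A = 48704 * 0.0134 * 1.0
A = 652.6336

652.6336


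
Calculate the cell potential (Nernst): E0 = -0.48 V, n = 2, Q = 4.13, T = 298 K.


E = E0 - (RT/nF) * ln(Q)
E = -0.48 - (8.314 * 298 / (2 * 96485)) * ln(4.13)
E = -0.4982 V

-0.4982 V


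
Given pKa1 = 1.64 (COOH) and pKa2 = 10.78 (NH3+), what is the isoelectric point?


pI = (pKa1 + pKa2) / 2
pI = (1.64 + 10.78) / 2
pI = 6.21

6.21


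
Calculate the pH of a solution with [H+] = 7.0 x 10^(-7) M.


pH = -log10([H+])
pH = -log10(7.0 x 10^(-7))
pH = 6.1549

6.1549


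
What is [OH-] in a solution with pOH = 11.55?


[OH-] = 10^(-pOH)
[OH-] = 10^(-11.55)
[OH-] = 2.818e-12 M

2.818e-12 M


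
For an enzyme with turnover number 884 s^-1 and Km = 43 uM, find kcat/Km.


Catalytic efficiency = kcat / Km
= 884 / 43
= 20.5581 uM^-1*s^-1

20.5581 uM^-1*s^-1


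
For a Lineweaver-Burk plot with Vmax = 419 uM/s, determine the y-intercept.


y-intercept = 1/Vmax
= 1/419
= 0.0024 s/uM

0.0024 s/uM


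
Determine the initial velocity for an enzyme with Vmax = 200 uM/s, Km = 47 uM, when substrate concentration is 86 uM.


v = Vmax * [S] / (Km + [S])
v = 200 * 86 / (47 + 86)
v = 129.3233 uM/s

129.3233 uM/s


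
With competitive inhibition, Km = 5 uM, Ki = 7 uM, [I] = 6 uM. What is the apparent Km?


Km_app = Km * (1 + [I]/Ki)
Km_app = 5 * (1 + 6/7)
Km_app = 9.2857 uM

9.2857 uM


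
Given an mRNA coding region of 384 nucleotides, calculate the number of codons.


codons = nucleotides / 3
codons = 384 / 3 = 128

128


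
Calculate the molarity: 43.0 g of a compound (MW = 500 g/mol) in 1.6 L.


C = (mass / MW) / volume
C = (43.0 / 500) / 1.6
C = 0.0537 M

0.0537 M


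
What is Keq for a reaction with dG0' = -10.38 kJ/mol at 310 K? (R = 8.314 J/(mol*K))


Keq = exp(-dG0 * 1000 / (R * T))
Keq = exp(-(-10.38) * 1000 / (8.314 * 310))
Keq = 56.1153

56.1153


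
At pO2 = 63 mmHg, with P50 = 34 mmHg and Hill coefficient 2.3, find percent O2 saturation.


Y = pO2^n / (P50^n + pO2^n)
Y = 63^2.3 / (34^2.3 + 63^2.3)
Y = 80.51%

80.51%


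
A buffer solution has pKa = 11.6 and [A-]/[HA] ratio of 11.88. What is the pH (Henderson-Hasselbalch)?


pH = pKa + log10([A-]/[HA])
pH = 11.6 + log10(11.88)
pH = 12.6748

12.6748


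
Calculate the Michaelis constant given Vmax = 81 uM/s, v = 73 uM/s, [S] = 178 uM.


Km = [S] * (Vmax - v) / v
Km = 178 * (81 - 73) / 73
Km = 19.5068 uM

19.5068 uM


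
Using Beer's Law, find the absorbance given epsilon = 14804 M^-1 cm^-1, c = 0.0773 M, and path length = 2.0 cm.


A = epsilon * c * l
A = 14804 * 0.0773 * 2.0
A = 2288.6984

2288.6984


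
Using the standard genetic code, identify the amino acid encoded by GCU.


Standard genetic code lookup.
Codon GCU -> Ala

Ala


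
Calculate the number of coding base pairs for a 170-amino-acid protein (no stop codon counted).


Each amino acid = 1 codon = 3 bp
bp = 170 * 3 = 510 bp

510 bp
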